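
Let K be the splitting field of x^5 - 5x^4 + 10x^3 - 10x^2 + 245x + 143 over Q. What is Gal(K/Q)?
The polynomial f is an irreducible quintic over Q, so G = Gal(f/Q) is a transitive subgroup of S_5: one of C_5 (5T1, order 5), D_5 (5T2, order 10), F_20 (5T3, order 20), A_5 (5T4, order 60) or S_5 (5T5, order 120). The discriminant of f is 271790899200000, which is not a perfect square, so G is not contained in A_5. The transitive groups of degree 5 not contained in A_5 are: F_20 (5T3, order 20), S_5 (5T5, order 120). By Dedekind's theorem, for a prime p not dividing disc(f) the degrees of the irreducible factors of f mod p form the cycle type of an element of G. Factoring f modulo the 18 such primes p <= 73 (skipping 2, 3, 5, which divide the discriminant), each new pattern first appears at: mod 7: f = (x + 4)(x^4 + 5x^3 + 4x^2 + 2x + 6), pattern 4+1; mod 11: f = (x)(x^2 + 2x + 4)(x^2 + 4x + 9), pattern 2+2+1; mod 19: f = (x^5 + 14x^4 + 10x^3 + 9x^2 + 17x + 10), pattern 5. No other pattern occurs in this range, so the set of observed cycle types is {4+1, 2+2+1, 5}. The candidates containing elements of all these cycle types are F_20 (5T3) of order 20, S_5 (5T5) of order 120; the others are excluded. The observed types are precisely the cycle types that occur in F_20 (5T3) (apart from the identity). Each of the other remaining candidates has further cycle types, and by the Chebotarev density theorem the matching factorization patterns would occur for a proportion of primes equal to their share of the group: S_5 (5T5) additionally contains elements of type 3+2, 3+1+1, 2+1+1+1 (50 of its 120 elements, about 42% of primes). None of the 18 primes tested shows any such pattern (for each of these groups the chance of that is below 10^-4), which rules them out. Hence G = F_20 (5T3), of order 20.

F_20, the Frobenius group of order 20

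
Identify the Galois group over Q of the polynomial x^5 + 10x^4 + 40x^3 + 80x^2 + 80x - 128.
F_20

The polynomial f is an irreducible quintic over Q, so G = Gal(f/Q) is a transitive subgroup of S_5: one of C_5 (5T1, order 5), D_5 (5T2, order 10), F_20 (5T3, order 20), A_5 (5T4, order 60) or S_5 (5T5, order 120). The discriminant of f is 2048000000000, which is not a perfect square, so G is not contained in A_5. The transitive groups of degree 5 not contained in A_5 are: F_20 (5T3, order 20), S_5 (5T5, order 120). By Dedekind's theorem, for a prime p not dividing disc(f) the degrees of the irreducible factors of f mod p form the cycle type of an element of G. Factoring f modulo the 18 such primes p <= 71 (skipping 2, 5, which divide the discriminant), each new pattern first appears at: mod 3: f = (x + 1)(x^4 + x^2 + x + 1), pattern 4+1; mod 11: f = (x^5 + 10x^4 + 7x^3 + 3x^2 + 3x + 4), pattern 5; mod 19: f = (x + 9)(x^2 + 7x + 2)(x^2 + 13x + 14), pattern 2+2+1; mod 31: f = (x + 5)(x + 8)(x + 14)(x + 19)(x + 26), pattern 1+1+1+1+1. No other pattern occurs in this range, so the set of observed cycle types is {4+1, 5, 2+2+1, 1+1+1+1+1}. The candidates containing elements of all these cycle types are F_20 (5T3) of order 20, S_5 (5T5) of order 120; the others are excluded. The observed types are precisely the cycle types that occur in F_20 (5T3). Each of the other remaining candidates has further cycle types, and by the Chebotarev density theorem the matching factorization patterns would occur for a proportion of primes equal to their share of the group: S_5 (5T5) additionally contains elements of type 3+2, 3+1+1, 2+1+1+1 (50 of its 120 elements, about 42% of primes). None of the 18 primes tested shows any such pattern (for each of these groups the chance of that is below 10^-4), which rules them out. Hence G = F_20 (5T3), of order 20.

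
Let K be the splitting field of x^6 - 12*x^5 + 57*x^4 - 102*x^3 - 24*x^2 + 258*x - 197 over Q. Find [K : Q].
The degree of the splitting field over Q equals the order of the Galois group, so first determine the group. The polynomial f is an irreducible sextic over Q, so G = Gal(f/Q) is one of the 16 transitive subgroups 6T1, ..., 6T16 of S_6. The discriminant of f is -2161817377344, which is not a perfect square, so G is not contained in A_6. The transitive groups of degree 6 not contained in A_6 are: C_6 (6T1, order 6), S_3 (6T2, order 6), D_6 (6T3, order 12), C_3 x S_3 (6T5, order 18), A_4 x C_2 (6T6, order 24), S_4 (6T8, order 24), S_3 x S_3 (6T9, order 36), S_4 x C_2 (6T11, order 48), (S_3 x S_3) : C_2 (6T13, order 72), PGL(2,5) (6T14, order 120), S_6 (6T16, order 720). By Dedekind's theorem, for a prime p not dividing disc(f) the degrees of the irreducible factors of f mod p form the cycle type of an element of G. Factoring f modulo the 33 such primes p <= 149 (skipping 2, 3, which divide the discriminant), each new pattern first appears at: mod 5: f = (x^3 + 4x^2 + 3)(x^3 + 4x^2 + x + 1), pattern 3+3; mod 7: f = (x^6 + 2x^5 + x^4 + 3x^3 + 4x^2 + 6x + 6), pattern 6; mod 17: f = (x + 9)(x + 13)(x^2 + 7x + 1)(x^2 + 10x + 5), pattern 2+2+1+1; mod 19: f = (x + 4)(x + 6)(x + 15)(x + 18)(x^2 + 2x + 12), pattern 2+1+1+1+1; mod 71: f = (x^2 + 7x + 50)(x^2 + 17x + 24)(x^2 + 35x + 18), pattern 2+2+2. No other pattern occurs in this range, so the set of observed cycle types is {3+3, 6, 2+2+1+1, 2+1+1+1+1, 2+2+2}. The candidates containing elements of all these cycle types are A_4 x C_2 (6T6) of order 24, S_4 x C_2 (6T11) of order 48, (S_3 x S_3) : C_2 (6T13) of order 72, S_6 (6T16) of order 720; the others are excluded. The observed types are precisely the cycle types that occur in A_4 x C_2 (6T6) (apart from the identity). Each of the other remaining candidates has further cycle types, and by the Chebotarev density theorem the matching factorization patterns would occur for a proportion of primes equal to their share of the group: S_4 x C_2 (6T11) additionally contains elements of type 4+2, 4+1+1 (12 of its 48 elements, about 25% of primes); (S_3 x S_3) : C_2 (6T13) additionally contains elements of type 4+2, 3+2+1, 3+1+1+1 (34 of its 72 elements, about 47% of primes); S_6 (6T16) additionally contains elements of type 5+1, 4+2, 4+1+1, 3+2+1, 3+1+1+1 (484 of its 720 elements, about 67% of primes). None of the 33 primes tested shows any such pattern (for each of these groups the chance of that is below 10^-4), which rules them out. Hence G = A_4 x C_2 (6T6), of order 24. The Galois group A_4 x C_2 (6T6) has order 24, so the splitting field has degree 24 over Q.

24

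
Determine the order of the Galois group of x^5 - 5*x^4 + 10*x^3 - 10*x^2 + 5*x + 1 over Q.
The degree of the splitting field over Q equals the order of the Galois group, so first determine the group. The polynomial f is an irreducible quintic over Q, so G = Gal(f/Q) is a transitive subgroup of S_5: one of C_5 (5T1, order 5), D_5 (5T2, order 10), F_20 (5T3, order 20), A_5 (5T4, order 60) or S_5 (5T5, order 120). The discriminant of f is 50000, which is not a perfect square, so G is not contained in A_5. The transitive groups of degree 5 not contained in A_5 are: F_20 (5T3, order 20), S_5 (5T5, order 120). By Dedekind's theorem, for a prime p not dividing disc(f) the degrees of the irreducible factors of f mod p form the cycle type of an element of G. Factoring f modulo the 18 such primes p <= 71 (skipping 2, 5, which divide the discriminant), each new pattern first appears at: mod 3: f = (x + 1)(x^4 + x^2 + x + 1), pattern 4+1; mod 11: f = (x^5 + 6x^4 + 10x^3 + x^2 + 5x + 1), pattern 5; mod 19: f = (x + 14)(x^2 + x + 14)(x^2 + 18x + 16), pattern 2+2+1. No other pattern occurs in this range, so the set of observed cycle types is {4+1, 5, 2+2+1}. The candidates containing elements of all these cycle types are F_20 (5T3) of order 20, S_5 (5T5) of order 120; the others are excluded. The observed types are precisely the cycle types that occur in F_20 (5T3) (apart from the identity). Each of the other remaining candidates has further cycle types, and by the Chebotarev density theorem the matching factorization patterns would occur for a proportion of primes equal to their share of the group: S_5 (5T5) additionally contains elements of type 3+2, 3+1+1, 2+1+1+1 (50 of its 120 elements, about 42% of primes). None of the 18 primes tested shows any such pattern (for each of these groups the chance of that is below 10^-4), which rules them out. Hence G = F_20 (5T3), of order 20. The Galois group F_20 (5T3) has order 20, so the splitting field has degree 20 over Q.

20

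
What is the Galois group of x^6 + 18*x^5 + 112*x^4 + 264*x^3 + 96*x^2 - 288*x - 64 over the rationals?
The polynomial f is an irreducible sextic over Q, so G = Gal(f/Q) is one of the 16 transitive subgroups 6T1, ..., 6T16 of S_6. The discriminant of f is 870211913777152, which is not a perfect square, so G is not contained in A_6. The transitive groups of degree 6 not contained in A_6 are: C_6 (6T1, order 6), S_3 (6T2, order 6), D_6 (6T3, order 12), C_3 x S_3 (6T5, order 18), A_4 x C_2 (6T6, order 24), S_4 (6T8, order 24), S_3 x S_3 (6T9, order 36), S_4 x C_2 (6T11, order 48), (S_3 x S_3) : C_2 (6T13, order 72), PGL(2,5) (6T14, order 120), S_6 (6T16, order 720). By Dedekind's theorem, for a prime p not dividing disc(f) the degrees of the irreducible factors of f mod p form the cycle type of an element of G. Factoring f modulo the 23 such primes p <= 97 (skipping 2, 37, which divide the discriminant), each new pattern first appears at: mod 3: f = (x^3 + x^2 + x + 2)(x^3 + 2x^2 + x + 1), pattern 3+3; mod 5: f = (x^2 + x + 2)(x^2 + 3x + 4)(x^2 + 4x + 2), pattern 2+2+2; mod 67: f = (x + 8)(x + 9)(x + 33)(x + 40)(x + 64)(x + 65), pattern 1+1+1+1+1+1. No other pattern occurs in this range, so the set of observed cycle types is {3+3, 2+2+2, 1+1+1+1+1+1}. The candidates containing elements of all these cycle types are C_6 (6T1) of order 6, S_3 (6T2) of order 6, D_6 (6T3) of order 12, C_3 x S_3 (6T5) of order 18, A_4 x C_2 (6T6) of order 24, S_4 (6T8) of order 24, S_3 x S_3 (6T9) of order 36, S_4 x C_2 (6T11) of order 48, (S_3 x S_3) : C_2 (6T13) of order 72, PGL(2,5) (6T14) of order 120, S_6 (6T16) of order 720; the others are excluded. The observed types are precisely the cycle types that occur in S_3 (6T2). Each of the other remaining candidates has further cycle types, and by the Chebotarev density theorem the matching factorization patterns would occur for a proportion of primes equal to their share of the group: C_6 (6T1) additionally contains elements of type 6 (2 of its 6 elements, about 33% of primes); D_6 (6T3) additionally contains elements of type 6, 2+2+1+1 (5 of its 12 elements, about 42% of primes); C_3 x S_3 (6T5) additionally contains elements of type 6, 3+1+1+1 (10 of its 18 elements, about 56% of primes); A_4 x C_2 (6T6) additionally contains elements of type 6, 2+2+1+1, 2+1+1+1+1 (14 of its 24 elements, about 58% of primes); S_4 (6T8) additionally contains elements of type 4+1+1, 2+2+1+1 (9 of its 24 elements, about 38% of primes); S_3 x S_3 (6T9) additionally contains elements of type 6, 3+1+1+1, 2+2+1+1 (25 of its 36 elements, about 69% of primes); S_4 x C_2 (6T11) additionally contains elements of type 6, 4+2, 4+1+1, 2+2+1+1, 2+1+1+1+1 (32 of its 48 elements, about 67% of primes); (S_3 x S_3) : C_2 (6T13) additionally contains elements of type 6, 4+2, 3+2+1, 3+1+1+1, 2+2+1+1, 2+1+1+1+1 (61 of its 72 elements, about 85% of primes); PGL(2,5) (6T14) additionally contains elements of type 6, 5+1, 4+1+1, 2+2+1+1 (89 of its 120 elements, about 74% of primes); S_6 (6T16) additionally contains elements of type 6, 5+1, 4+2, 4+1+1, 3+2+1, 3+1+1+1, 2+2+1+1, 2+1+1+1+1 (664 of its 720 elements, about 92% of primes). None of the 23 primes tested shows any such pattern (for each of these groups the chance of that is below 10^-4), which rules them out. Hence G = S_3 (6T2), of order 6.

S_3 (also written S3)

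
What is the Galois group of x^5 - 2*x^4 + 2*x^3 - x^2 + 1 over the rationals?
The polynomial f is an irreducible quintic over Q, so G = Gal(f/Q) is a transitive subgroup of S_5: one of C_5 (5T1, order 5), D_5 (5T2, order 10), F_20 (5T3, order 20), A_5 (5T4, order 60) or S_5 (5T5, order 120). The discriminant of f is 2209 = 47^2, a perfect square, so G is contained in A_5. The transitive groups of degree 5 contained in A_5 are: C_5 (5T1, order 5), D_5 (5T2, order 10), A_5 (5T4, order 60). By Dedekind's theorem, for a prime p not dividing disc(f) the degrees of the irreducible factors of f mod p form the cycle type of an element of G. Factoring f modulo the 23 such primes p <= 89 (skipping 47, which divides the discriminant), each new pattern first appears at: mod 2: f = (x^5 + x^2 + 1), pattern 5; mod 5: f = (x + 1)(x^2 + 2)(x^2 + 2x + 3), pattern 2+2+1; mod 83: f = (x + 2)(x + 12)(x + 15)(x + 23)(x + 29), pattern 1+1+1+1+1. No other pattern occurs in this range, so the set of observed cycle types is {5, 2+2+1, 1+1+1+1+1}. The candidates containing elements of all these cycle types are D_5 (5T2) of order 10, A_5 (5T4) of order 60; the others are excluded. The observed types are precisely the cycle types that occur in D_5 (5T2). Each of the other remaining candidates has further cycle types, and by the Chebotarev density theorem the matching factorization patterns would occur for a proportion of primes equal to their share of the group: A_5 (5T4) additionally contains elements of type 3+1+1 (20 of its 60 elements, about 33% of primes). None of the 23 primes tested shows any such pattern (for each of these groups the chance of that is below 10^-4), which rules them out. Hence G = D_5 (5T2), of order 10.

D_5, the dihedral group of order 10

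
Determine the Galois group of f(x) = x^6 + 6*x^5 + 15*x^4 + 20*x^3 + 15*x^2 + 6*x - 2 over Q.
The polynomial f is an irreducible sextic over Q, so G = Gal(f/Q) is one of the 16 transitive subgroups 6T1, ..., 6T16 of S_6. The discriminant of f is 11337408, which is not a perfect square, so G is not contained in A_6. The transitive groups of degree 6 not contained in A_6 are: C_6 (6T1, order 6), S_3 (6T2, order 6), D_6 (6T3, order 12), C_3 x S_3 (6T5, order 18), A_4 x C_2 (6T6, order 24), S_4 (6T8, order 24), S_3 x S_3 (6T9, order 36), S_4 x C_2 (6T11, order 48), (S_3 x S_3) : C_2 (6T13, order 72), PGL(2,5) (6T14, order 120), S_6 (6T16, order 720). By Dedekind's theorem, for a prime p not dividing disc(f) the degrees of the irreducible factors of f mod p form the cycle type of an element of G. Factoring f modulo the 79 such primes p <= 419 (skipping 2, 3, which divide the discriminant), each new pattern first appears at: mod 5: f = (x^2 + 2)(x^2 + 2x + 4)(x^2 + 4x + 1), pattern 2+2+2; mod 7: f = (x^6 + 6x^5 + x^4 + 6x^3 + x^2 + 6x + 5), pattern 6; mod 11: f = (x + 4)(x + 9)(x^2 + 5x + 2)(x^2 + 10x + 7), pattern 2+2+1+1; mod 13: f = (x^3 + 3x^2 + 3x + 5)(x^3 + 3x^2 + 3x + 10), pattern 3+3; mod 61: f = (x + 3)(x + 27)(x + 29)(x + 34)(x + 36)(x + 60), pattern 1+1+1+1+1+1. No other pattern occurs in this range, so the set of observed cycle types is {2+2+2, 6, 2+2+1+1, 3+3, 1+1+1+1+1+1}. The candidates containing elements of all these cycle types are D_6 (6T3) of order 12, A_4 x C_2 (6T6) of order 24, S_3 x S_3 (6T9) of order 36, S_4 x C_2 (6T11) of order 48, (S_3 x S_3) : C_2 (6T13) of order 72, PGL(2,5) (6T14) of order 120, S_6 (6T16) of order 720; the others are excluded. The observed types are precisely the cycle types that occur in D_6 (6T3). Each of the other remaining candidates has further cycle types, and by the Chebotarev density theorem the matching factorization patterns would occur for a proportion of primes equal to their share of the group: A_4 x C_2 (6T6) additionally contains elements of type 2+1+1+1+1 (3 of its 24 elements, about 12% of primes); S_3 x S_3 (6T9) additionally contains elements of type 3+1+1+1 (4 of its 36 elements, about 11% of primes); S_4 x C_2 (6T11) additionally contains elements of type 4+2, 4+1+1, 2+1+1+1+1 (15 of its 48 elements, about 31% of primes); (S_3 x S_3) : C_2 (6T13) additionally contains elements of type 4+2, 3+2+1, 3+1+1+1, 2+1+1+1+1 (40 of its 72 elements, about 56% of primes); PGL(2,5) (6T14) additionally contains elements of type 5+1, 4+1+1 (54 of its 120 elements, about 45% of primes); S_6 (6T16) additionally contains elements of type 5+1, 4+2, 4+1+1, 3+2+1, 3+1+1+1, 2+1+1+1+1 (499 of its 720 elements, about 69% of primes). None of the 79 primes tested shows any such pattern (for each of these groups the chance of that is below 10^-4), which rules them out. Hence G = D_6 (6T3), of order 12.

D_6, the dihedral group of order 12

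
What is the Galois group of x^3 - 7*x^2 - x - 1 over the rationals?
The polynomial is an irreducible cubic over Q and its discriminant is -1472, which is not a perfect square. For an irreducible cubic, a non-square discriminant gives Galois group S_3.

S_3 (order 6)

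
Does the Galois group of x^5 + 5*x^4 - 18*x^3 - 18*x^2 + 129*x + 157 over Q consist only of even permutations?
The polynomial is irreducible of degree 5 over Q. Its discriminant is 192535330816, which is not a perfect square. A Galois group lies in the alternating group exactly when the discriminant is a square in Q, so the Galois group (S_5) is not contained in A_5.

No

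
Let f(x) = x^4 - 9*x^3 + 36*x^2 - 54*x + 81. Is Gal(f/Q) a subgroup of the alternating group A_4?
The polynomial is irreducible of degree 4 over Q. Its discriminant is 66430125, which is not a perfect square. A Galois group lies in the alternating group exactly when the discriminant is a square in Q, so the Galois group (C_4) is not contained in A_4.

No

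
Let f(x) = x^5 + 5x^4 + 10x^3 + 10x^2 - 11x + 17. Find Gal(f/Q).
5T5: S_5

The polynomial f is an irreducible quintic over Q, so G = Gal(f/Q) is a transitive subgroup of S_5: one of C_5 (5T1, order 5), D_5 (5T2, order 10), F_20 (5T3, order 20), A_5 (5T4, order 60) or S_5 (5T5, order 120). The discriminant of f is 3008364544, which is not a perfect square, so G is not contained in A_5. The transitive groups of degree 5 not contained in A_5 are: F_20 (5T3, order 20), S_5 (5T5, order 120). By Dedekind's theorem, for a prime p not dividing disc(f) the degrees of the irreducible factors of f mod p form the cycle type of an element of G. Factoring f modulo the 3 such primes p <= 7 (skipping 2, which divides the discriminant), each new pattern first appears at: mod 3: f = (x^5 + 2x^4 + x^3 + x^2 + x + 2), pattern 5; mod 7: f = (x^2 + 4x + 1)(x^3 + x^2 + 5x + 3), pattern 3+2. No other pattern occurs in this range, so the set of observed cycle types is {5, 3+2}. Among the candidates above, the only group containing elements of all these cycle types is S_5 (5T5) — F_20 (5T3) lacks at least one of them. Hence G = S_5 (5T5), of order 120.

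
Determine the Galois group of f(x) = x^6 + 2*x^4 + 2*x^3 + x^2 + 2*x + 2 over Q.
6T13: (S_3 x S_3) : C_2

The polynomial f is an irreducible sextic over Q, so G = Gal(f/Q) is one of the 16 transitive subgroups 6T1, ..., 6T16 of S_6. The discriminant of f is -187648, which is not a perfect square, so G is not contained in A_6. The transitive groups of degree 6 not contained in A_6 are: C_6 (6T1, order 6), S_3 (6T2, order 6), D_6 (6T3, order 12), C_3 x S_3 (6T5, order 18), A_4 x C_2 (6T6, order 24), S_4 (6T8, order 24), S_3 x S_3 (6T9, order 36), S_4 x C_2 (6T11, order 48), (S_3 x S_3) : C_2 (6T13, order 72), PGL(2,5) (6T14, order 120), S_6 (6T16, order 720). By Dedekind's theorem, for a prime p not dividing disc(f) the degrees of the irreducible factors of f mod p form the cycle type of an element of G. Factoring f modulo the 29 such primes p <= 113 (skipping 2, which divides the discriminant), each new pattern first appears at: mod 3: f = (x^6 + 2x^4 + 2x^3 + x^2 + 2x + 2), pattern 6; mod 5: f = (x + 4)(x^2 + x + 2)(x^3 + x + 4), pattern 3+2+1; mod 7: f = (x^2 + 6x + 6)(x^4 + x^3 + 4x^2 + 5), pattern 4+2; mod 17: f = (x^3 + x + 5)(x^3 + x + 14), pattern 3+3; mod 19: f = (x^2 + 10x + 7)(x^2 + 12x + 5)(x^2 + 16x + 12), pattern 2+2+2; mod 37: f = (x + 21)(x + 34)(x^2 + 3x + 10)(x^2 + 16x + 35), pattern 2+2+1+1; mod 41: f = (x + 2)(x + 17)(x + 22)(x^3 + x + 33), pattern 3+1+1+1; mod 113: f = (x + 11)(x + 21)(x + 23)(x + 79)(x^2 + 92x + 103), pattern 2+1+1+1+1. No other pattern occurs in this range, so the set of observed cycle types is {6, 3+2+1, 4+2, 3+3, 2+2+2, 2+2+1+1, 3+1+1+1, 2+1+1+1+1}. The candidates containing elements of all these cycle types are (S_3 x S_3) : C_2 (6T13) of order 72, S_6 (6T16) of order 720; the others are excluded. The observed types are precisely the cycle types that occur in (S_3 x S_3) : C_2 (6T13) (apart from the identity). Each of the other remaining candidates has further cycle types, and by the Chebotarev density theorem the matching factorization patterns would occur for a proportion of primes equal to their share of the group: S_6 (6T16) additionally contains elements of type 5+1, 4+1+1 (234 of its 720 elements, about 32% of primes). None of the 29 primes tested shows any such pattern (for each of these groups the chance of that is below 10^-4), which rules them out. Hence G = (S_3 x S_3) : C_2 (6T13), of order 72.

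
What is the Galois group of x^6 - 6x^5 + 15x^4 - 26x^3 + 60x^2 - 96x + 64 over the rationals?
S_3 (order 6)

The polynomial f is an irreducible sextic over Q, so G = Gal(f/Q) is one of the 16 transitive subgroups 6T1, ..., 6T16 of S_6. The discriminant of f is -1160950579200, which is not a perfect square, so G is not contained in A_6. The transitive groups of degree 6 not contained in A_6 are: C_6 (6T1, order 6), S_3 (6T2, order 6), D_6 (6T3, order 12), C_3 x S_3 (6T5, order 18), A_4 x C_2 (6T6, order 24), S_4 (6T8, order 24), S_3 x S_3 (6T9, order 36), S_4 x C_2 (6T11, order 48), (S_3 x S_3) : C_2 (6T13, order 72), PGL(2,5) (6T14, order 120), S_6 (6T16, order 720). By Dedekind's theorem, for a prime p not dividing disc(f) the degrees of the irreducible factors of f mod p form the cycle type of an element of G. Factoring f modulo the 23 such primes p <= 101 (skipping 2, 3, 5, which divide the discriminant), each new pattern first appears at: mod 7: f = (x^3 + 4x^2 + 2x + 2)(x^3 + 4x^2 + 4x + 4), pattern 3+3; mod 11: f = (x^2 + 4)(x^2 + 2x + 10)(x^2 + 3x + 6), pattern 2+2+2; mod 61: f = (x + 5)(x + 11)(x + 13)(x + 17)(x + 34)(x + 36), pattern 1+1+1+1+1+1. No other pattern occurs in this range, so the set of observed cycle types is {3+3, 2+2+2, 1+1+1+1+1+1}. The candidates containing elements of all these cycle types are C_6 (6T1) of order 6, S_3 (6T2) of order 6, D_6 (6T3) of order 12, C_3 x S_3 (6T5) of order 18, A_4 x C_2 (6T6) of order 24, S_4 (6T8) of order 24, S_3 x S_3 (6T9) of order 36, S_4 x C_2 (6T11) of order 48, (S_3 x S_3) : C_2 (6T13) of order 72, PGL(2,5) (6T14) of order 120, S_6 (6T16) of order 720; the others are excluded. The observed types are precisely the cycle types that occur in S_3 (6T2). Each of the other remaining candidates has further cycle types, and by the Chebotarev density theorem the matching factorization patterns would occur for a proportion of primes equal to their share of the group: C_6 (6T1) additionally contains elements of type 6 (2 of its 6 elements, about 33% of primes); D_6 (6T3) additionally contains elements of type 6, 2+2+1+1 (5 of its 12 elements, about 42% of primes); C_3 x S_3 (6T5) additionally contains elements of type 6, 3+1+1+1 (10 of its 18 elements, about 56% of primes); A_4 x C_2 (6T6) additionally contains elements of type 6, 2+2+1+1, 2+1+1+1+1 (14 of its 24 elements, about 58% of primes); S_4 (6T8) additionally contains elements of type 4+1+1, 2+2+1+1 (9 of its 24 elements, about 38% of primes); S_3 x S_3 (6T9) additionally contains elements of type 6, 3+1+1+1, 2+2+1+1 (25 of its 36 elements, about 69% of primes); S_4 x C_2 (6T11) additionally contains elements of type 6, 4+2, 4+1+1, 2+2+1+1, 2+1+1+1+1 (32 of its 48 elements, about 67% of primes); (S_3 x S_3) : C_2 (6T13) additionally contains elements of type 6, 4+2, 3+2+1, 3+1+1+1, 2+2+1+1, 2+1+1+1+1 (61 of its 72 elements, about 85% of primes); PGL(2,5) (6T14) additionally contains elements of type 6, 5+1, 4+1+1, 2+2+1+1 (89 of its 120 elements, about 74% of primes); S_6 (6T16) additionally contains elements of type 6, 5+1, 4+2, 4+1+1, 3+2+1, 3+1+1+1, 2+2+1+1, 2+1+1+1+1 (664 of its 720 elements, about 92% of primes). None of the 23 primes tested shows any such pattern (for each of these groups the chance of that is below 10^-4), which rules them out. Hence G = S_3 (6T2), of order 6.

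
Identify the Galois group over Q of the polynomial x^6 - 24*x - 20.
The polynomial f is an irreducible sextic over Q, so G = Gal(f/Q) is one of the 16 transitive subgroups 6T1, ..., 6T16 of S_6. The discriminant of f is 746496000000 = 864000^2, a perfect square, so G is contained in A_6. The transitive groups of degree 6 contained in A_6 are: A_4 (6T4, order 12), S_4 (6T7, order 24), (C_3 x C_3) : C_4 (6T10, order 36), PSL(2,5) (6T12, order 60), A_6 (6T15, order 360). By Dedekind's theorem, for a prime p not dividing disc(f) the degrees of the irreducible factors of f mod p form the cycle type of an element of G. Factoring f modulo the 6 such primes p <= 23 (skipping 2, 3, 5, which divide the discriminant), each new pattern first appears at: mod 7: f = (x + 4)(x^5 + 3x^4 + 2x^3 + 6x^2 + 4x + 2), pattern 5+1; mod 23: f = (x + 2)(x + 11)(x + 16)(x^3 + 17x^2 + 13x + 7), pattern 3+1+1+1. No other pattern occurs in this range, so the set of observed cycle types is {5+1, 3+1+1+1}. Among the candidates above, the only group containing elements of all these cycle types is A_6 (6T15) — each of A_4 (6T4), S_4 (6T7), (C_3 x C_3) : C_4 (6T10), PSL(2,5) (6T12) lacks at least one of them. Hence G = A_6 (6T15), of order 360.

A_6 (also written A6)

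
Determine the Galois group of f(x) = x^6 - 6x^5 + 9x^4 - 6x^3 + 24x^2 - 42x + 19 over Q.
The polynomial f is an irreducible sextic over Q, so G = Gal(f/Q) is one of the 16 transitive subgroups 6T1, ..., 6T16 of S_6. The discriminant of f is -11156429376, which is not a perfect square, so G is not contained in A_6. The transitive groups of degree 6 not contained in A_6 are: C_6 (6T1, order 6), S_3 (6T2, order 6), D_6 (6T3, order 12), C_3 x S_3 (6T5, order 18), A_4 x C_2 (6T6, order 24), S_4 (6T8, order 24), S_3 x S_3 (6T9, order 36), S_4 x C_2 (6T11, order 48), (S_3 x S_3) : C_2 (6T13, order 72), PGL(2,5) (6T14, order 120), S_6 (6T16, order 720). By Dedekind's theorem, for a prime p not dividing disc(f) the degrees of the irreducible factors of f mod p form the cycle type of an element of G. Factoring f modulo the 33 such primes p <= 149 (skipping 2, 3, which divide the discriminant), each new pattern first appears at: mod 5: f = (x^3 + x + 4)(x^3 + 4x^2 + 3x + 1), pattern 3+3; mod 7: f = (x^6 + x^5 + 2x^4 + x^3 + 3x^2 + 5), pattern 6; mod 17: f = (x + 11)(x + 12)(x^2 + x + 6)(x^2 + 4x + 7), pattern 2+2+1+1; mod 19: f = (x)(x + 3)(x + 6)(x + 12)(x^2 + 11x + 13), pattern 2+1+1+1+1; mod 71: f = (x^2 + 30x + 28)(x^2 + 48x + 33)(x^2 + 58x + 19), pattern 2+2+2. No other pattern occurs in this range, so the set of observed cycle types is {3+3, 6, 2+2+1+1, 2+1+1+1+1, 2+2+2}. The candidates containing elements of all these cycle types are A_4 x C_2 (6T6) of order 24, S_4 x C_2 (6T11) of order 48, (S_3 x S_3) : C_2 (6T13) of order 72, S_6 (6T16) of order 720; the others are excluded. The observed types are precisely the cycle types that occur in A_4 x C_2 (6T6) (apart from the identity). Each of the other remaining candidates has further cycle types, and by the Chebotarev density theorem the matching factorization patterns would occur for a proportion of primes equal to their share of the group: S_4 x C_2 (6T11) additionally contains elements of type 4+2, 4+1+1 (12 of its 48 elements, about 25% of primes); (S_3 x S_3) : C_2 (6T13) additionally contains elements of type 4+2, 3+2+1, 3+1+1+1 (34 of its 72 elements, about 47% of primes); S_6 (6T16) additionally contains elements of type 5+1, 4+2, 4+1+1, 3+2+1, 3+1+1+1 (484 of its 720 elements, about 67% of primes). None of the 33 primes tested shows any such pattern (for each of these groups the chance of that is below 10^-4), which rules them out. Hence G = A_4 x C_2 (6T6), of order 24.

6T6: A_4 x C_2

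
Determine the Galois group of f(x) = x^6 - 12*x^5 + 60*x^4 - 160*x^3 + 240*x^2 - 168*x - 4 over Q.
The polynomial f is an irreducible sextic over Q, so G = Gal(f/Q) is one of the 16 transitive subgroups 6T1, ..., 6T16 of S_6. The discriminant of f is 746496000000 = 864000^2, a perfect square, so G is contained in A_6. The transitive groups of degree 6 contained in A_6 are: A_4 (6T4, order 12), S_4 (6T7, order 24), (C_3 x C_3) : C_4 (6T10, order 36), PSL(2,5) (6T12, order 60), A_6 (6T15, order 360). By Dedekind's theorem, for a prime p not dividing disc(f) the degrees of the irreducible factors of f mod p form the cycle type of an element of G. Factoring f modulo the 6 such primes p <= 23 (skipping 2, 3, 5, which divide the discriminant), each new pattern first appears at: mod 7: f = (x + 1)(x^5 + x^4 + 3x^3 + 5x^2 + 4x + 3), pattern 5+1; mod 23: f = (x + 5)(x + 10)(x + 19)(x^3 + x + 6), pattern 3+1+1+1. No other pattern occurs in this range, so the set of observed cycle types is {5+1, 3+1+1+1}. Among the candidates above, the only group containing elements of all these cycle types is A_6 (6T15) — each of A_4 (6T4), S_4 (6T7), (C_3 x C_3) : C_4 (6T10), PSL(2,5) (6T12) lacks at least one of them. Hence G = A_6 (6T15), of order 360.

A_6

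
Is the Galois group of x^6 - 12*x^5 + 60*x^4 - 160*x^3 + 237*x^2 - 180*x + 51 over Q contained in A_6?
Yes

The polynomial is irreducible of degree 6 over Q. Its discriminant is 419904 = 648^2, a perfect square. A Galois group lies in the alternating group exactly when the discriminant is a square in Q, so the Galois group (A_4) is contained in A_6.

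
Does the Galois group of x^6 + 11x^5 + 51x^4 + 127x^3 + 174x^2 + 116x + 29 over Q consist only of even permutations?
Yes

The polynomial is irreducible of degree 6 over Q. Its discriminant is 525625 = 725^2, a perfect square. A Galois group lies in the alternating group exactly when the discriminant is a square in Q, so the Galois group ((C_3 x C_3) : C_4) is contained in A_6.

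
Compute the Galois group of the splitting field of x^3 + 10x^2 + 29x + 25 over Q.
C_3

The polynomial is an irreducible cubic over Q and its discriminant is 169 = 13^2, a perfect square. For an irreducible cubic, a square discriminant forces the Galois group to be A_3, the cyclic group of order 3.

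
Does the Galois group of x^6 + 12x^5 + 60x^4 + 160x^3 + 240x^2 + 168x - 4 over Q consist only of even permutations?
Yes

The polynomial is irreducible of degree 6 over Q. Its discriminant is 746496000000 = 864000^2, a perfect square. A Galois group lies in the alternating group exactly when the discriminant is a square in Q, so the Galois group (A_6) is contained in A_6.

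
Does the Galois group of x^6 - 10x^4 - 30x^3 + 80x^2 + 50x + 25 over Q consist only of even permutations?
Yes

The polynomial is irreducible of degree 6 over Q. Its discriminant is 38875225000000 = 6235000^2, a perfect square. A Galois group lies in the alternating group exactly when the discriminant is a square in Q, so the Galois group ((C_3 x C_3) : C_4) is contained in A_6.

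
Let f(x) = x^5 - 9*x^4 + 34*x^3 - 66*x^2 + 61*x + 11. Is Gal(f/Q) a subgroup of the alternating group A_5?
Yes

The polynomial is irreducible of degree 5 over Q. Its discriminant is 2316304384 = 48128^2, a perfect square. A Galois group lies in the alternating group exactly when the discriminant is a square in Q, so the Galois group (D_5) is contained in A_5.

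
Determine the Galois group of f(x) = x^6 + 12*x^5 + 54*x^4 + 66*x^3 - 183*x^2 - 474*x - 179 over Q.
The polynomial f is an irreducible sextic over Q, so G = Gal(f/Q) is one of the 16 transitive subgroups 6T1, ..., 6T16 of S_6. The discriminant of f is -153891765817344, which is not a perfect square, so G is not contained in A_6. The transitive groups of degree 6 not contained in A_6 are: C_6 (6T1, order 6), S_3 (6T2, order 6), D_6 (6T3, order 12), C_3 x S_3 (6T5, order 18), A_4 x C_2 (6T6, order 24), S_4 (6T8, order 24), S_3 x S_3 (6T9, order 36), S_4 x C_2 (6T11, order 48), (S_3 x S_3) : C_2 (6T13, order 72), PGL(2,5) (6T14, order 120), S_6 (6T16, order 720). By Dedekind's theorem, for a prime p not dividing disc(f) the degrees of the irreducible factors of f mod p form the cycle type of an element of G. Factoring f modulo the 33 such primes p <= 149 (skipping 2, 3, which divide the discriminant), each new pattern first appears at: mod 5: f = (x^3 + 3x + 2)(x^3 + 2x^2 + x + 3), pattern 3+3; mod 7: f = (x^6 + 5x^5 + 5x^4 + 3x^3 + 6x^2 + 2x + 3), pattern 6; mod 17: f = (x + 5)(x + 7)(x^2 + 7x + 14)(x^2 + 10x + 3), pattern 2+2+1+1; mod 19: f = (x + 6)(x + 11)(x + 17)(x + 18)(x^2 + 17x + 8), pattern 2+1+1+1+1; mod 71: f = (x^2 + 36x + 33)(x^2 + 54x + 48)(x^2 + 64x + 8), pattern 2+2+2. No other pattern occurs in this range, so the set of observed cycle types is {3+3, 6, 2+2+1+1, 2+1+1+1+1, 2+2+2}. The candidates containing elements of all these cycle types are A_4 x C_2 (6T6) of order 24, S_4 x C_2 (6T11) of order 48, (S_3 x S_3) : C_2 (6T13) of order 72, S_6 (6T16) of order 720; the others are excluded. The observed types are precisely the cycle types that occur in A_4 x C_2 (6T6) (apart from the identity). Each of the other remaining candidates has further cycle types, and by the Chebotarev density theorem the matching factorization patterns would occur for a proportion of primes equal to their share of the group: S_4 x C_2 (6T11) additionally contains elements of type 4+2, 4+1+1 (12 of its 48 elements, about 25% of primes); (S_3 x S_3) : C_2 (6T13) additionally contains elements of type 4+2, 3+2+1, 3+1+1+1 (34 of its 72 elements, about 47% of primes); S_6 (6T16) additionally contains elements of type 5+1, 4+2, 4+1+1, 3+2+1, 3+1+1+1 (484 of its 720 elements, about 67% of primes). None of the 33 primes tested shows any such pattern (for each of these groups the chance of that is below 10^-4), which rules them out. Hence G = A_4 x C_2 (6T6), of order 24.

A_4 x C_2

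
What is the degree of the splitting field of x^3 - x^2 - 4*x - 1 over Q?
3

The degree of the splitting field over Q equals the order of the Galois group, so first determine the group. The polynomial is an irreducible cubic over Q and its discriminant is 169 = 13^2, a perfect square. For an irreducible cubic, a square discriminant forces the Galois group to be A_3, the cyclic group of order 3. The Galois group C_3 (3T1) has order 3, so the splitting field has degree 3 over Q.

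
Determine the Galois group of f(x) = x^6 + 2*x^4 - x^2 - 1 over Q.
A_4 (also written A4)

The polynomial f is an irreducible sextic over Q, so G = Gal(f/Q) is one of the 16 transitive subgroups 6T1, ..., 6T16 of S_6. The discriminant of f is 153664 = 392^2, a perfect square, so G is contained in A_6. The transitive groups of degree 6 contained in A_6 are: A_4 (6T4, order 12), S_4 (6T7, order 24), (C_3 x C_3) : C_4 (6T10, order 36), PSL(2,5) (6T12, order 60), A_6 (6T15, order 360). By Dedekind's theorem, for a prime p not dividing disc(f) the degrees of the irreducible factors of f mod p form the cycle type of an element of G. Factoring f modulo the 33 such primes p <= 149 (skipping 2, 7, which divide the discriminant), each new pattern first appears at: mod 3: f = (x^3 + x^2 + 2)(x^3 + 2x^2 + 1), pattern 3+3; mod 13: f = (x + 2)(x + 11)(x^2 + 8)(x^2 + 11), pattern 2+2+1+1. No other pattern occurs in this range, so the set of observed cycle types is {3+3, 2+2+1+1}. The candidates containing elements of all these cycle types are A_4 (6T4) of order 12, S_4 (6T7) of order 24, (C_3 x C_3) : C_4 (6T10) of order 36, PSL(2,5) (6T12) of order 60, A_6 (6T15) of order 360; the others are excluded. The observed types are precisely the cycle types that occur in A_4 (6T4) (apart from the identity). Each of the other remaining candidates has further cycle types, and by the Chebotarev density theorem the matching factorization patterns would occur for a proportion of primes equal to their share of the group: S_4 (6T7) additionally contains elements of type 4+2 (6 of its 24 elements, about 25% of primes); (C_3 x C_3) : C_4 (6T10) additionally contains elements of type 4+2, 3+1+1+1 (22 of its 36 elements, about 61% of primes); PSL(2,5) (6T12) additionally contains elements of type 5+1 (24 of its 60 elements, about 40% of primes); A_6 (6T15) additionally contains elements of type 5+1, 4+2, 3+1+1+1 (274 of its 360 elements, about 76% of primes). None of the 33 primes tested shows any such pattern (for each of these groups the chance of that is below 10^-4), which rules them out. Hence G = A_4 (6T4), of order 12.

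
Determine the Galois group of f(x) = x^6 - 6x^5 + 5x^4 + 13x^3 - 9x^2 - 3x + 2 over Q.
PSL(2,5) (order 60)

The polynomial f is an irreducible sextic over Q, so G = Gal(f/Q) is one of the 16 transitive subgroups 6T1, ..., 6T16 of S_6. The discriminant of f is 30991489 = 5567^2, a perfect square, so G is contained in A_6. The transitive groups of degree 6 contained in A_6 are: A_4 (6T4, order 12), S_4 (6T7, order 24), (C_3 x C_3) : C_4 (6T10, order 36), PSL(2,5) (6T12, order 60), A_6 (6T15, order 360). By Dedekind's theorem, for a prime p not dividing disc(f) the degrees of the irreducible factors of f mod p form the cycle type of an element of G. Factoring f modulo the 21 such primes p <= 79 (skipping 19, which divides the discriminant), each new pattern first appears at: mod 2: f = (x)(x^5 + x^3 + x^2 + x + 1), pattern 5+1; mod 7: f = (x^3 + 2x^2 + 4x + 5)(x^3 + 6x^2 + 3x + 6), pattern 3+3; mod 61: f = (x + 36)(x + 58)(x^2 + 9x + 38)(x^2 + 13x + 25), pattern 2+2+1+1. No other pattern occurs in this range, so the set of observed cycle types is {5+1, 3+3, 2+2+1+1}. The candidates containing elements of all these cycle types are PSL(2,5) (6T12) of order 60, A_6 (6T15) of order 360; the others are excluded. The observed types are precisely the cycle types that occur in PSL(2,5) (6T12) (apart from the identity). Each of the other remaining candidates has further cycle types, and by the Chebotarev density theorem the matching factorization patterns would occur for a proportion of primes equal to their share of the group: A_6 (6T15) additionally contains elements of type 4+2, 3+1+1+1 (130 of its 360 elements, about 36% of primes). None of the 21 primes tested shows any such pattern (for each of these groups the chance of that is below 10^-4), which rules them out. Hence G = PSL(2,5) (6T12), of order 60.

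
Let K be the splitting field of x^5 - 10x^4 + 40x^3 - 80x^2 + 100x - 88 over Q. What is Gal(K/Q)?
The polynomial f is an irreducible quintic over Q, so G = Gal(f/Q) is a transitive subgroup of S_5: one of C_5 (5T1, order 5), D_5 (5T2, order 10), F_20 (5T3, order 20), A_5 (5T4, order 60) or S_5 (5T5, order 120). The discriminant of f is 1024000000 = 32000^2, a perfect square, so G is contained in A_5. The transitive groups of degree 5 contained in A_5 are: C_5 (5T1, order 5), D_5 (5T2, order 10), A_5 (5T4, order 60). By Dedekind's theorem, for a prime p not dividing disc(f) the degrees of the irreducible factors of f mod p form the cycle type of an element of G. Factoring f modulo the 2 such primes p <= 7 (skipping 2, 5, which divide the discriminant), each new pattern first appears at: mod 3: f = (x^5 + 2x^4 + x^3 + x^2 + x + 2), pattern 5; mod 7: f = (x + 2)(x + 3)(x^3 + 6x^2 + 4x + 4), pattern 3+1+1. No other pattern occurs in this range, so the set of observed cycle types is {5, 3+1+1}. Among the candidates above, the only group containing elements of all these cycle types is A_5 (5T4) — each of C_5 (5T1), D_5 (5T2) lacks at least one of them. Hence G = A_5 (5T4), of order 60.

A_5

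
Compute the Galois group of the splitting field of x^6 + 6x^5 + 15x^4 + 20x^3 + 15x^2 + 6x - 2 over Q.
The polynomial f is an irreducible sextic over Q, so G = Gal(f/Q) is one of the 16 transitive subgroups 6T1, ..., 6T16 of S_6. The discriminant of f is 11337408, which is not a perfect square, so G is not contained in A_6. The transitive groups of degree 6 not contained in A_6 are: C_6 (6T1, order 6), S_3 (6T2, order 6), D_6 (6T3, order 12), C_3 x S_3 (6T5, order 18), A_4 x C_2 (6T6, order 24), S_4 (6T8, order 24), S_3 x S_3 (6T9, order 36), S_4 x C_2 (6T11, order 48), (S_3 x S_3) : C_2 (6T13, order 72), PGL(2,5) (6T14, order 120), S_6 (6T16, order 720). By Dedekind's theorem, for a prime p not dividing disc(f) the degrees of the irreducible factors of f mod p form the cycle type of an element of G. Factoring f modulo the 79 such primes p <= 419 (skipping 2, 3, which divide the discriminant), each new pattern first appears at: mod 5: f = (x^2 + 2)(x^2 + 2x + 4)(x^2 + 4x + 1), pattern 2+2+2; mod 7: f = (x^6 + 6x^5 + x^4 + 6x^3 + x^2 + 6x + 5), pattern 6; mod 11: f = (x + 4)(x + 9)(x^2 + 5x + 2)(x^2 + 10x + 7), pattern 2+2+1+1; mod 13: f = (x^3 + 3x^2 + 3x + 5)(x^3 + 3x^2 + 3x + 10), pattern 3+3; mod 61: f = (x + 3)(x + 27)(x + 29)(x + 34)(x + 36)(x + 60), pattern 1+1+1+1+1+1. No other pattern occurs in this range, so the set of observed cycle types is {2+2+2, 6, 2+2+1+1, 3+3, 1+1+1+1+1+1}. The candidates containing elements of all these cycle types are D_6 (6T3) of order 12, A_4 x C_2 (6T6) of order 24, S_3 x S_3 (6T9) of order 36, S_4 x C_2 (6T11) of order 48, (S_3 x S_3) : C_2 (6T13) of order 72, PGL(2,5) (6T14) of order 120, S_6 (6T16) of order 720; the others are excluded. The observed types are precisely the cycle types that occur in D_6 (6T3). Each of the other remaining candidates has further cycle types, and by the Chebotarev density theorem the matching factorization patterns would occur for a proportion of primes equal to their share of the group: A_4 x C_2 (6T6) additionally contains elements of type 2+1+1+1+1 (3 of its 24 elements, about 12% of primes); S_3 x S_3 (6T9) additionally contains elements of type 3+1+1+1 (4 of its 36 elements, about 11% of primes); S_4 x C_2 (6T11) additionally contains elements of type 4+2, 4+1+1, 2+1+1+1+1 (15 of its 48 elements, about 31% of primes); (S_3 x S_3) : C_2 (6T13) additionally contains elements of type 4+2, 3+2+1, 3+1+1+1, 2+1+1+1+1 (40 of its 72 elements, about 56% of primes); PGL(2,5) (6T14) additionally contains elements of type 5+1, 4+1+1 (54 of its 120 elements, about 45% of primes); S_6 (6T16) additionally contains elements of type 5+1, 4+2, 4+1+1, 3+2+1, 3+1+1+1, 2+1+1+1+1 (499 of its 720 elements, about 69% of primes). None of the 79 primes tested shows any such pattern (for each of these groups the chance of that is below 10^-4), which rules them out. Hence G = D_6 (6T3), of order 12.

D_6, the dihedral group of order 12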